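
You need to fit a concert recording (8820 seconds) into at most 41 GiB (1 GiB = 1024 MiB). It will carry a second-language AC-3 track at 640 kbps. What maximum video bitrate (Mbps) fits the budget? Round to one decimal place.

39.3 Mbps

Budget: 41 GiB = 352187.3 Mb.
Total bitrate budget: 352187.3 Mb / 8820 s = 39.931 Mbps.
Audio: 640 kbps = 0.640 Mbps.
Video: 39.931 − 0.640 = 39.291 Mbps.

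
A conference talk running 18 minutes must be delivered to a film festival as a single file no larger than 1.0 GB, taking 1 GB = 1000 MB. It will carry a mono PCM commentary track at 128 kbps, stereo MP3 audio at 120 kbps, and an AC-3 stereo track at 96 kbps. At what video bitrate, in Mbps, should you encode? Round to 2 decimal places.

Budget: 1.0 GB = 8000.0 Mb.
18 min = 1080 s
Total bitrate budget: 8000.0 Mb / 1080 s = 7.407 Mbps.
Audio total: 128 + 120 + 96 = 344 kbps = 0.344 Mbps.
Video: 7.407 − 0.344 = 7.063 Mbps.

7.06 Mbps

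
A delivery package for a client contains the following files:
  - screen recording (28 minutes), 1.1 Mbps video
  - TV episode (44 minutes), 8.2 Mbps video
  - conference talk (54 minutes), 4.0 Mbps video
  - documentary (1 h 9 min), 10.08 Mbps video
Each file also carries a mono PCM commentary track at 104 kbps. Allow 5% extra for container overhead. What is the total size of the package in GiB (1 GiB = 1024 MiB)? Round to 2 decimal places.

9.71 GiB

Audio: 104 kbps = 0.104 Mbps.
screen recording: 1.204 Mbps × 1680 s × 1.05 = 2123.9 Mb
TV episode: 8.304 Mbps × 2640 s × 1.05 = 23018.7 Mb
conference talk: 4.104 Mbps × 3240 s × 1.05 = 13961.8 Mb
documentary: 10.184 Mbps × 4140 s × 1.05 = 44269.8 Mb
Total: 83374.2 Mb = 10421.8 MB.
= 9.706 GiB.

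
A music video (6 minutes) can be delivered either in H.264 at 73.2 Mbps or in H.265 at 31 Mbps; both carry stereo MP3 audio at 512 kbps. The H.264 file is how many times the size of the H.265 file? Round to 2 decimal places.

6 min = 360 s
Audio: 512 kbps = 0.512 Mbps.
H.264: 73.712 Mbps × 360 s = 26536.3 Mb = 3.089 GiB.
H.265: 31.512 Mbps × 360 s = 11344.3 Mb = 1.321 GiB.
Ratio: 3.089 / 1.321 = 2.339.

2.34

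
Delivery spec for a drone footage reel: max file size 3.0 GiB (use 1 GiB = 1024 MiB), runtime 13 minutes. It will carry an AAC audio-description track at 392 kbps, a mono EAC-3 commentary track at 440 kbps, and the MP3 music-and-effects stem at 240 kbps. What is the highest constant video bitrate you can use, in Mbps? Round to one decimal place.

Budget: 3.0 GiB = 25769.8 Mb.
13 min = 780 s
Total bitrate budget: 25769.8 Mb / 780 s = 33.038 Mbps.
Audio total: 392 + 440 + 240 = 1072 kbps = 1.072 Mbps.
Video: 33.038 − 1.072 = 31.966 Mbps.

32.0 Mbps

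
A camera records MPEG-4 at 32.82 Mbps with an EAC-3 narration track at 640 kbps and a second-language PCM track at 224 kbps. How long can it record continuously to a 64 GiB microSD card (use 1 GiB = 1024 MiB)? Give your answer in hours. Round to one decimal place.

4.5 hours

Audio total: 640 + 224 = 864 kbps = 0.864 Mbps.
Total bitrate: 32.82 + 0.864 = 33.684 Mbps.
Capacity: 64 GiB = 549,756 Mb.
Recording time: 549,756 / 33.684 = 16,321 s ≈ 4.53 hours.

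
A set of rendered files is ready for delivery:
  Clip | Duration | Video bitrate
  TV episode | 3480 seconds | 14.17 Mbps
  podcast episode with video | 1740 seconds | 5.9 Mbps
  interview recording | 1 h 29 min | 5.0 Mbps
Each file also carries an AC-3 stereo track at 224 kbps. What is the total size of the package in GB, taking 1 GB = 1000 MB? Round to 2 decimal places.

11.08 GB

Audio: 224 kbps = 0.224 Mbps.
TV episode: 14.394 Mbps × 3480 s = 50091.1 Mb
podcast episode with video: 6.124 Mbps × 1740 s = 10655.8 Mb
interview recording: 5.224 Mbps × 5340 s = 27896.2 Mb
Total: 88643.0 Mb = 11080.4 MB.
= 11.08 GB.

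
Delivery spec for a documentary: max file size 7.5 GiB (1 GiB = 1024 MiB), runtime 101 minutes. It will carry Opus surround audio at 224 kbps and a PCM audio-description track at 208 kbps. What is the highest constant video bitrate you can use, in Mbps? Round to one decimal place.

Budget: 7.5 GiB = 64424.5 Mb.
101 min = 6060 s
Total bitrate budget: 64424.5 Mb / 6060 s = 10.631 Mbps.
Audio total: 224 + 208 = 432 kbps = 0.432 Mbps.
Video: 10.631 − 0.432 = 10.199 Mbps.

10.2 Mbps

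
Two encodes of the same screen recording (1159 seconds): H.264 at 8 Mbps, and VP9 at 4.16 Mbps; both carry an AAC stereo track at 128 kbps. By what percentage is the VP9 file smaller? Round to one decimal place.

47.2%

Audio: 128 kbps = 0.128 Mbps.
H.264: 8.128 Mbps × 1159 s = 9420.4 Mb = 1.178 GB.
VP9: 4.288 Mbps × 1159 s = 4969.8 Mb = 0.621 GB.
Reduction: (1 − 0.621/1.178) × 100 = 47.24%.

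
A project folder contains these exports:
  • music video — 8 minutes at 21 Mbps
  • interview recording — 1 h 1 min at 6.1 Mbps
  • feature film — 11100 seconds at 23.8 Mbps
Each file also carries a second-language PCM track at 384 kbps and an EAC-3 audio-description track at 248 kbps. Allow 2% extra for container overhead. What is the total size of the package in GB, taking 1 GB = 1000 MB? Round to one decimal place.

39.0 GB

Audio total: 384 + 248 = 632 kbps = 0.632 Mbps.
music video: 21.632 Mbps × 480 s × 1.02 = 10591.0 Mb
interview recording: 6.732 Mbps × 3660 s × 1.02 = 25131.9 Mb
feature film: 24.432 Mbps × 11100 s × 1.02 = 276619.1 Mb
Total: 312342.0 Mb = 39042.8 MB.
= 39.04 GB.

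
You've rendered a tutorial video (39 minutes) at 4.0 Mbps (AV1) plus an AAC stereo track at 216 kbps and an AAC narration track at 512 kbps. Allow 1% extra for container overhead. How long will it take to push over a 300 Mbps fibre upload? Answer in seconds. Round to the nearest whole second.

37 seconds

39 min = 2340 s
Audio total: 216 + 512 = 728 kbps = 0.728 Mbps.
Total bitrate: 4.728 Mbps.
File: 4.728 Mbps × 2340 s = 11063.5 Mb.
With 1% container overhead: ×1.01. → 11174.2 Mb.
At 300 Mbps: 11174.2 / 300 = 37.2 s ≈ 37.2 seconds.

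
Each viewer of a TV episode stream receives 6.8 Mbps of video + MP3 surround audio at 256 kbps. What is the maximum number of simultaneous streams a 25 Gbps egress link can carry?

3543

Audio: 256 kbps = 0.256 Mbps.
Per-viewer media rate: 7.056 Mbps.
25 Gbps = 25,000 Mbps; 25,000 / 7.056 = 3543.08 → 3543 viewers.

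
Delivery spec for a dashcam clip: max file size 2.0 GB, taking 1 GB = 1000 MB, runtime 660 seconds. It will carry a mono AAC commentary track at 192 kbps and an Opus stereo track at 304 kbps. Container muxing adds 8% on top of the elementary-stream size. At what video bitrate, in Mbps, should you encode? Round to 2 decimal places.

Budget: 2.0 GB = 16000.0 Mb.
Stream payload after overhead: 16000.0 / 1.08 = 14814.8 Mb.
Total bitrate budget: 14814.8 Mb / 660 s = 22.447 Mbps.
Audio total: 192 + 304 = 496 kbps = 0.496 Mbps.
Video: 22.447 − 0.496 = 21.951 Mbps.

21.95 Mbps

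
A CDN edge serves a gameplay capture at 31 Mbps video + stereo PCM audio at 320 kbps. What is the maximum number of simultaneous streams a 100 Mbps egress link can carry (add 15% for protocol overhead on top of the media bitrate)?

Audio: 320 kbps = 0.320 Mbps.
Per-viewer media rate: 31.320 Mbps.
On the wire with 15% overhead: 36.018 Mbps.
100 Mbps = 100.0 Mbps; 100.0 / 36.018 = 2.78 → 2 viewers.

2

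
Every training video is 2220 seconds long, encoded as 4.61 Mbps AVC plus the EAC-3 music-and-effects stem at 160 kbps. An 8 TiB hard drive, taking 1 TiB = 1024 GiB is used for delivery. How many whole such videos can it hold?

6645

Audio: 160 kbps = 0.160 Mbps.
Total bitrate: 4.770 Mbps.
Per item: 4.770 Mbps × 2220 s = 10,589 Mb = 1,324 MB.
Capacity: 8 TiB = 70,368,744 Mb; 6645.21 items → 6645 complete.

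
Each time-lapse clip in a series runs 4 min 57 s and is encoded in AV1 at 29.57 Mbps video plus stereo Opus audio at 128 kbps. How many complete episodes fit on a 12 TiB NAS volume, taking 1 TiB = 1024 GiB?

11967

4 min 57 s = 297 s
Audio: 128 kbps = 0.128 Mbps.
Total bitrate: 29.698 Mbps.
Per item: 29.698 Mbps × 297 s = 8,820 Mb = 1,103 MB.
Capacity: 12 TiB = 105,553,116 Mb; 11967.06 items → 11967 complete.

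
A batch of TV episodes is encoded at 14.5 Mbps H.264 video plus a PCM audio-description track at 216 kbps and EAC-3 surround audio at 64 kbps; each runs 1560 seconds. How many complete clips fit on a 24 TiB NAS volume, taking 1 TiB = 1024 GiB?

9155

Audio total: 216 + 64 = 280 kbps = 0.280 Mbps.
Total bitrate: 14.780 Mbps.
Per item: 14.780 Mbps × 1560 s = 23,057 Mb = 2,882 MB.
Capacity: 24 TiB = 211,106,233 Mb; 9155.92 items → 9155 complete.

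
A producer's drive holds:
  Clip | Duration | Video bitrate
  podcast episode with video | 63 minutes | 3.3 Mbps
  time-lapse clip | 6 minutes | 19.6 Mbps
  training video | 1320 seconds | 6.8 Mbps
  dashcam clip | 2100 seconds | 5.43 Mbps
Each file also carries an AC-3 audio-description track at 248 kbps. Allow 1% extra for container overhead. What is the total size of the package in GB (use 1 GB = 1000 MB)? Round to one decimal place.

Audio: 248 kbps = 0.248 Mbps.
podcast episode with video: 3.548 Mbps × 3780 s × 1.01 = 13545.6 Mb
time-lapse clip: 19.848 Mbps × 360 s × 1.01 = 7216.7 Mb
training video: 7.048 Mbps × 1320 s × 1.01 = 9396.4 Mb
dashcam clip: 5.678 Mbps × 2100 s × 1.01 = 12043.0 Mb
Total: 42201.7 Mb = 5275.2 MB.
= 5.275 GB.

5.3 GB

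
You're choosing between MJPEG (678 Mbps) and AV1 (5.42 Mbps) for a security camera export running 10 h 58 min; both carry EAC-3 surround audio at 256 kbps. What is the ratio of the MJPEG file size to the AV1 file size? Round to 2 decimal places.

10 h 58 min = 658 min = 39480 s
Audio: 256 kbps = 0.256 Mbps.
MJPEG: 678.256 Mbps × 39480 s = 26777546.9 Mb = 3117.317 GiB.
AV1: 5.676 Mbps × 39480 s = 224088.5 Mb = 26.087 GiB.
Ratio: 3117.317 / 26.087 = 119.495.

119.50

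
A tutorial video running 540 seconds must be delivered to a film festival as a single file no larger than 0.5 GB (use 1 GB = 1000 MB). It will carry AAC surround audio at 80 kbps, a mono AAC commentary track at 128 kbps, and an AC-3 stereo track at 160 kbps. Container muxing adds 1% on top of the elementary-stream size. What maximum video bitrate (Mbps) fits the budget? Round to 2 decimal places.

6.97 Mbps

Budget: 0.5 GB = 4000.0 Mb.
Stream payload after overhead: 4000.0 / 1.01 = 3960.4 Mb.
Total bitrate budget: 3960.4 Mb / 540 s = 7.334 Mbps.
Audio total: 80 + 128 + 160 = 368 kbps = 0.368 Mbps.
Video: 7.334 − 0.368 = 6.966 Mbps.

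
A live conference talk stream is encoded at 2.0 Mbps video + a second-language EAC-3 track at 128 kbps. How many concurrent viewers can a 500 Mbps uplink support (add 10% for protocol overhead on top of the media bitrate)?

Audio: 128 kbps = 0.128 Mbps.
Per-viewer media rate: 2.128 Mbps.
On the wire with 10% overhead: 2.341 Mbps.
500 Mbps = 500.0 Mbps; 500.0 / 2.341 = 213.60 → 213 viewers.

213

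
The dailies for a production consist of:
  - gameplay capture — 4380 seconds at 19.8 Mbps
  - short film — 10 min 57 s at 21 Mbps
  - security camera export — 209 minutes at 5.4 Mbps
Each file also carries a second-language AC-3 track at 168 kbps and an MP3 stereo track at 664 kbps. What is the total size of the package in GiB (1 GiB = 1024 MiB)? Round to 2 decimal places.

21.29 GiB

Audio total: 168 + 664 = 832 kbps = 0.832 Mbps.
gameplay capture: 20.632 Mbps × 4380 s = 90368.2 Mb
short film: 21.832 Mbps × 657 s = 14343.6 Mb
security camera export: 6.232 Mbps × 12540 s = 78149.3 Mb
Total: 182861.1 Mb = 22857.6 MB.
= 21.29 GiB.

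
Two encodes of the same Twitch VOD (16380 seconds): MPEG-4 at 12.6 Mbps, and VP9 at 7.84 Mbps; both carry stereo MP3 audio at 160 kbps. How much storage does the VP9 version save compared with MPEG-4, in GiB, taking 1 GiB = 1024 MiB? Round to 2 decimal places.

9.08 GiB

Audio: 160 kbps = 0.160 Mbps.
MPEG-4: 12.760 Mbps × 16380 s = 209008.8 Mb = 24.332 GiB.
VP9: 8.000 Mbps × 16380 s = 131040.0 Mb = 15.255 GiB.
Saving: 24.332 − 15.255 = 9.077 GiB.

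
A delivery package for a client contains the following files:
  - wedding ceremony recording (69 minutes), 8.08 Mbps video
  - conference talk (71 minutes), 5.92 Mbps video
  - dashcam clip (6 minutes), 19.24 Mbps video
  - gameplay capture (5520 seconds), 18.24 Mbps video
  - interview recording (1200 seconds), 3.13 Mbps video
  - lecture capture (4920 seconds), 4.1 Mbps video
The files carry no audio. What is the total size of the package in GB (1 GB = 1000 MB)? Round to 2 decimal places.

wedding ceremony recording: 8.080 Mbps × 4140 s = 33451.2 Mb
conference talk: 5.920 Mbps × 4260 s = 25219.2 Mb
dashcam clip: 19.240 Mbps × 360 s = 6926.4 Mb
gameplay capture: 18.240 Mbps × 5520 s = 100684.8 Mb
interview recording: 3.130 Mbps × 1200 s = 3756.0 Mb
lecture capture: 4.100 Mbps × 4920 s = 20172.0 Mb
Total: 190209.6 Mb = 23776.2 MB.
= 23.78 GB.

23.78 GB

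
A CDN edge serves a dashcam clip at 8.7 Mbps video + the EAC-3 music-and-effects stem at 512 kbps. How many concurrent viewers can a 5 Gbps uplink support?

Audio: 512 kbps = 0.512 Mbps.
Per-viewer media rate: 9.212 Mbps.
5 Gbps = 5,000 Mbps; 5,000 / 9.212 = 542.77 → 542 viewers.

542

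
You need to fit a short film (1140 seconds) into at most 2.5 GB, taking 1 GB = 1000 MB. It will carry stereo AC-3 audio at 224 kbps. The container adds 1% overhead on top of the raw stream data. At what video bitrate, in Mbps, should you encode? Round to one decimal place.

Budget: 2.5 GB = 20000.0 Mb.
Stream payload after overhead: 20000.0 / 1.01 = 19802.0 Mb.
Total bitrate budget: 19802.0 Mb / 1140 s = 17.370 Mbps.
Audio: 224 kbps = 0.224 Mbps.
Video: 17.370 − 0.224 = 17.146 Mbps.

17.1 Mbps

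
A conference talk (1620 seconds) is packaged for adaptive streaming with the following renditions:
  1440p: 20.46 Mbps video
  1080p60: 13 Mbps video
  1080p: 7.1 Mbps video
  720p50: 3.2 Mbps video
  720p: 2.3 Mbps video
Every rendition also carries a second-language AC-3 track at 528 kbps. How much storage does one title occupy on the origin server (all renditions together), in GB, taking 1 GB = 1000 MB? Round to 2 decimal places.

Audio: 528 kbps = 0.528 Mbps.
Sum of rendition bitrates: (20.46+0.528) + (13+0.528) + (7.1+0.528) + (3.2+0.528) + (2.3+0.528) = 48.700 Mbps.
× 1620 s = 78,894 Mb = 9,862 MB = 9.862 GB.

9.86 GB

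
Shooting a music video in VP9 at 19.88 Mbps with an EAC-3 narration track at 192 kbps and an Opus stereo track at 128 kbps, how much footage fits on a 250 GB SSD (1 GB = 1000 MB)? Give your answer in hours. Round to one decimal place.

27.5 hours

Audio total: 192 + 128 = 320 kbps = 0.320 Mbps.
Total bitrate: 19.88 + 0.320 = 20.200 Mbps.
Capacity: 250 GB = 2,000,000 Mb.
Recording time: 2,000,000 / 20.200 = 99,010 s ≈ 27.5 hours.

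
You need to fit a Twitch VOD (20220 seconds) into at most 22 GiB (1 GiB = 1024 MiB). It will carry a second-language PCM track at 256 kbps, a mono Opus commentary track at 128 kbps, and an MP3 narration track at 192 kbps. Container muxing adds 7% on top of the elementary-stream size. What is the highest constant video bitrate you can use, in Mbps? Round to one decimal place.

Budget: 22 GiB = 188978.6 Mb.
Stream payload after overhead: 188978.6 / 1.07 = 176615.5 Mb.
Total bitrate budget: 176615.5 Mb / 20220 s = 8.735 Mbps.
Audio total: 256 + 128 + 192 = 576 kbps = 0.576 Mbps.
Video: 8.735 − 0.576 = 8.159 Mbps.

8.2 Mbps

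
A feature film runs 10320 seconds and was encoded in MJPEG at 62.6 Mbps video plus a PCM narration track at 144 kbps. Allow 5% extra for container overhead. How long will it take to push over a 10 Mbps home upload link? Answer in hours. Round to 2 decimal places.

Audio: 144 kbps = 0.144 Mbps.
Total bitrate: 62.744 Mbps.
File: 62.744 Mbps × 10320 s = 647518.1 Mb.
With 5% container overhead: ×1.05. → 679894.0 Mb.
At 10 Mbps: 679894.0 / 10 = 67989.4 s ≈ 18.9 hours.

18.89 hours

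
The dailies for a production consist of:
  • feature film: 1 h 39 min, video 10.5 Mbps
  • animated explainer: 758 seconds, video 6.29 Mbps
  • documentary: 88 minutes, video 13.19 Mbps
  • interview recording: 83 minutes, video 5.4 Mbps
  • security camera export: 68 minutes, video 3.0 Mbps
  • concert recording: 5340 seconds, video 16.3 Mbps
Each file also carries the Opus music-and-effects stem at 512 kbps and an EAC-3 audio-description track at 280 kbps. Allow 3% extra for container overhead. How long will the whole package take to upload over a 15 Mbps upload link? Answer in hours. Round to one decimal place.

5.4 hours

Audio total: 512 + 280 = 792 kbps = 0.792 Mbps.
feature film: 11.292 Mbps × 5940 s × 1.03 = 69086.7 Mb
animated explainer: 7.082 Mbps × 758 s × 1.03 = 5529.2 Mb
documentary: 13.982 Mbps × 5280 s × 1.03 = 76039.7 Mb
interview recording: 6.192 Mbps × 4980 s × 1.03 = 31761.2 Mb
security camera export: 3.792 Mbps × 4080 s × 1.03 = 15935.5 Mb
concert recording: 17.092 Mbps × 5340 s × 1.03 = 94009.4 Mb
Total: 292361.8 Mb = 36545.2 MB.
At 15 Mbps: 292361.8 / 15 = 19491 s ≈ 5.41 hours.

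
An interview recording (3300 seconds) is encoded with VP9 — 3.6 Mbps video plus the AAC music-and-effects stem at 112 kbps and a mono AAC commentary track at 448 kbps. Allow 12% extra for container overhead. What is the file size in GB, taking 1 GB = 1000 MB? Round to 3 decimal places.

Audio total: 112 + 448 = 560 kbps = 0.560 Mbps.
Total bitrate: 3.6 + 0.560 = 4.160 Mbps.
Stream data: 4.160 Mbps × 3300 s = 13728.0 Mb.
With 12% container overhead: ×1.12.
15,375 Mb ÷ 8 = 1,922 MB → 1.922 GB.

1.922 GB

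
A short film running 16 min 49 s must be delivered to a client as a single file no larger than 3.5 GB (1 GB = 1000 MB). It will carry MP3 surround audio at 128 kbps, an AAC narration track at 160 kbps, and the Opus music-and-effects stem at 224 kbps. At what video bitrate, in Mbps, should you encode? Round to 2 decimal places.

Budget: 3.5 GB = 28000.0 Mb.
16 min 49 s = 1009 s
Total bitrate budget: 28000.0 Mb / 1009 s = 27.750 Mbps.
Audio total: 128 + 160 + 224 = 512 kbps = 0.512 Mbps.
Video: 27.750 − 0.512 = 27.238 Mbps.

27.24 Mbps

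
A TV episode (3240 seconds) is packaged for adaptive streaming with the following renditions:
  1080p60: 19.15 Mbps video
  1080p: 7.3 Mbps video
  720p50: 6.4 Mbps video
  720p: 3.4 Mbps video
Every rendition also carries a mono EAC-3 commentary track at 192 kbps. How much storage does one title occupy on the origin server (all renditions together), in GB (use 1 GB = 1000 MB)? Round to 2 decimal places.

14.99 GB

Audio: 192 kbps = 0.192 Mbps.
Sum of rendition bitrates: (19.15+0.192) + (7.3+0.192) + (6.4+0.192) + (3.4+0.192) = 37.018 Mbps.
× 3240 s = 119,938 Mb = 14,992 MB = 14.99 GB.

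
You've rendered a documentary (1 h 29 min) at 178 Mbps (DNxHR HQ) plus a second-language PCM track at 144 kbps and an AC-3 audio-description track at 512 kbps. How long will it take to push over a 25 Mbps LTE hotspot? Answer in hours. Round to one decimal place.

1 h 29 min = 89 min = 5340 s
Audio total: 144 + 512 = 656 kbps = 0.656 Mbps.
Total bitrate: 178.656 Mbps.
File: 178.656 Mbps × 5340 s = 954023.0 Mb.
At 25 Mbps: 954023.0 / 25 = 38160.9 s ≈ 10.6 hours.

10.6 hours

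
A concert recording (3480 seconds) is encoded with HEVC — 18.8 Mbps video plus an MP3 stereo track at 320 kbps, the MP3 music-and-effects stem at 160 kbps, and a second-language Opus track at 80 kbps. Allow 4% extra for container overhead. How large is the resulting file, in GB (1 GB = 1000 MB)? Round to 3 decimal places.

Audio total: 320 + 160 + 80 = 560 kbps = 0.560 Mbps.
Total bitrate: 18.8 + 0.560 = 19.360 Mbps.
Stream data: 19.360 Mbps × 3480 s = 67372.8 Mb.
With 4% container overhead: ×1.04.
70,068 Mb ÷ 8 = 8,758 MB → 8.758 GB.

8.758 GB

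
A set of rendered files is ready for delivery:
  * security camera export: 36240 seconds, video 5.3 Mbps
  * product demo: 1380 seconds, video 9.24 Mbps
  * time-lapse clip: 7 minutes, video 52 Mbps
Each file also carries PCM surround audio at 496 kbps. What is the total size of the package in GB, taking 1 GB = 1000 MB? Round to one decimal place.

30.7 GB

Audio: 496 kbps = 0.496 Mbps.
security camera export: 5.796 Mbps × 36240 s = 210047.0 Mb
product demo: 9.736 Mbps × 1380 s = 13435.7 Mb
time-lapse clip: 52.496 Mbps × 420 s = 22048.3 Mb
Total: 245531.0 Mb = 30691.4 MB.
= 30.69 GB.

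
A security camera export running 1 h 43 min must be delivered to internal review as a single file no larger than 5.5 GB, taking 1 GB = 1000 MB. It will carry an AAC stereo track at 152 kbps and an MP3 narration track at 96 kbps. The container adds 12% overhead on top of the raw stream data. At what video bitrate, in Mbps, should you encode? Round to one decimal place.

Budget: 5.5 GB = 44000.0 Mb.
Stream payload after overhead: 44000.0 / 1.12 = 39285.7 Mb.
1 h 43 min = 103 min = 6180 s
Total bitrate budget: 39285.7 Mb / 6180 s = 6.357 Mbps.
Audio total: 152 + 96 = 248 kbps = 0.248 Mbps.
Video: 6.357 − 0.248 = 6.109 Mbps.

6.1 Mbps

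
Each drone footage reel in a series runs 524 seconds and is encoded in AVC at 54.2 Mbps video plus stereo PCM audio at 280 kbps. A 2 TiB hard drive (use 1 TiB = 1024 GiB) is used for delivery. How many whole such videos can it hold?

Audio: 280 kbps = 0.280 Mbps.
Total bitrate: 54.480 Mbps.
Per item: 54.480 Mbps × 524 s = 28,548 Mb = 3,568 MB.
Capacity: 2 TiB = 17,592,186 Mb; 616.24 items → 616 complete.

616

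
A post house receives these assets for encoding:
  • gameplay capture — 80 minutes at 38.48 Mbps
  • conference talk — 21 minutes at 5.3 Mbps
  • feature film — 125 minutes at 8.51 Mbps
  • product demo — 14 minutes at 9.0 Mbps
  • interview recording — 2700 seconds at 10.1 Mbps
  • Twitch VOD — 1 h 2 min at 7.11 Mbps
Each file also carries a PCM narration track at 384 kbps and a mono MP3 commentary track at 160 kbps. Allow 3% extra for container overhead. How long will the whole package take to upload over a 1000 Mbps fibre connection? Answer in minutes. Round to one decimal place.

5.6 minutes

Audio total: 384 + 160 = 544 kbps = 0.544 Mbps.
gameplay capture: 39.024 Mbps × 4800 s × 1.03 = 192934.7 Mb
conference talk: 5.844 Mbps × 1260 s × 1.03 = 7584.3 Mb
feature film: 9.054 Mbps × 7500 s × 1.03 = 69942.1 Mb
product demo: 9.544 Mbps × 840 s × 1.03 = 8257.5 Mb
interview recording: 10.644 Mbps × 2700 s × 1.03 = 29601.0 Mb
Twitch VOD: 7.654 Mbps × 3720 s × 1.03 = 29327.1 Mb
Total: 337646.6 Mb = 42205.8 MB.
At 1000 Mbps: 337646.6 / 1000 = 338 s ≈ 5.63 minutes.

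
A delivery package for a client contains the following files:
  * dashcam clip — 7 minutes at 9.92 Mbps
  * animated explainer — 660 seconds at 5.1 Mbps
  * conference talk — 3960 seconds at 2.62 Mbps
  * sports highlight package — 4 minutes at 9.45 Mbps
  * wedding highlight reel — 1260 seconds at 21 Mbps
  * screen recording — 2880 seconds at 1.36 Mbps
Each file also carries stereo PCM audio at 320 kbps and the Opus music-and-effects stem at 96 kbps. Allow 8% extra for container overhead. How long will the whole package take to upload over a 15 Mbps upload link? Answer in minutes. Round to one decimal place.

Audio total: 320 + 96 = 416 kbps = 0.416 Mbps.
dashcam clip: 10.336 Mbps × 420 s × 1.08 = 4688.4 Mb
animated explainer: 5.516 Mbps × 660 s × 1.08 = 3931.8 Mb
conference talk: 3.036 Mbps × 3960 s × 1.08 = 12984.4 Mb
sports highlight package: 9.866 Mbps × 240 s × 1.08 = 2557.3 Mb
wedding highlight reel: 21.416 Mbps × 1260 s × 1.08 = 29142.9 Mb
screen recording: 1.776 Mbps × 2880 s × 1.08 = 5524.1 Mb
Total: 58828.8 Mb = 7353.6 MB.
At 15 Mbps: 58828.8 / 15 = 3922 s ≈ 65.4 minutes.

65.4 minutes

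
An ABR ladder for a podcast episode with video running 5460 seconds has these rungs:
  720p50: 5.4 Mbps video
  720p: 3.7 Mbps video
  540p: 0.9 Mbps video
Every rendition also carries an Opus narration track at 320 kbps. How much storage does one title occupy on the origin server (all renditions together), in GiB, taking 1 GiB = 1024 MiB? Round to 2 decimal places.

6.97 GiB

Audio: 320 kbps = 0.320 Mbps.
Sum of rendition bitrates: (5.4+0.320) + (3.7+0.320) + (0.9+0.320) = 10.960 Mbps.
× 5460 s = 59,842 Mb = 7,480 MB = 6.966 GiB.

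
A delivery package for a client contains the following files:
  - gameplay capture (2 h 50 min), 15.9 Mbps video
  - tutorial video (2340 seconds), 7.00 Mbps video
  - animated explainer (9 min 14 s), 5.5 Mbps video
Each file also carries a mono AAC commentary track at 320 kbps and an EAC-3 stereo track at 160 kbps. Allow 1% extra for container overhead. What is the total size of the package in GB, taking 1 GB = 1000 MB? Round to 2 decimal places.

Audio total: 320 + 160 = 480 kbps = 0.480 Mbps.
gameplay capture: 16.380 Mbps × 10200 s × 1.01 = 168746.8 Mb
tutorial video: 7.480 Mbps × 2340 s × 1.01 = 17678.2 Mb
animated explainer: 5.980 Mbps × 554 s × 1.01 = 3346.0 Mb
Total: 189771.0 Mb = 23721.4 MB.
= 23.72 GB.

23.72 GB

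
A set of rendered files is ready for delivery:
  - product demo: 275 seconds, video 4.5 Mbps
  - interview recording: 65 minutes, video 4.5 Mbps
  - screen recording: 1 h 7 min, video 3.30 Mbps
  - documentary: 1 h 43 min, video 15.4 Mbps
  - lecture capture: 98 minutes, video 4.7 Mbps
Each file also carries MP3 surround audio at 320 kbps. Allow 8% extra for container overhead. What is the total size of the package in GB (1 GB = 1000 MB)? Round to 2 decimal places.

Audio: 320 kbps = 0.320 Mbps.
product demo: 4.820 Mbps × 275 s × 1.08 = 1431.5 Mb
interview recording: 4.820 Mbps × 3900 s × 1.08 = 20301.8 Mb
screen recording: 3.620 Mbps × 4020 s × 1.08 = 15716.6 Mb
documentary: 15.720 Mbps × 6180 s × 1.08 = 104921.6 Mb
lecture capture: 5.020 Mbps × 5880 s × 1.08 = 31879.0 Mb
Total: 174250.5 Mb = 21781.3 MB.
= 21.78 GB.

21.78 GB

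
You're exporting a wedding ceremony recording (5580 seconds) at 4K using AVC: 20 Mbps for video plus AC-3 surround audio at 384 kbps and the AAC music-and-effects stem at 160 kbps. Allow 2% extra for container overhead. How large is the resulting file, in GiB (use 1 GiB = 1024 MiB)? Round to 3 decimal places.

Audio total: 384 + 160 = 544 kbps = 0.544 Mbps.
Total bitrate: 20 + 0.544 = 20.544 Mbps.
Stream data: 20.544 Mbps × 5580 s = 114635.5 Mb.
With 2% container overhead: ×1.02.
116,928 Mb = 14,616,028,800 bytes ÷ 1,073,741,824 = 13.61 GiB.

13.612 GiB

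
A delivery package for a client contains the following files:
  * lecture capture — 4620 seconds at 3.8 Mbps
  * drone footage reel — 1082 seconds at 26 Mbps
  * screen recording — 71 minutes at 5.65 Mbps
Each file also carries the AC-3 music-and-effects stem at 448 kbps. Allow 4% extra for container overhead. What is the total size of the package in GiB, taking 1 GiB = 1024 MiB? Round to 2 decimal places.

Audio: 448 kbps = 0.448 Mbps.
lecture capture: 4.248 Mbps × 4620 s × 1.04 = 20410.8 Mb
drone footage reel: 26.448 Mbps × 1082 s × 1.04 = 29761.4 Mb
screen recording: 6.098 Mbps × 4260 s × 1.04 = 27016.6 Mb
Total: 77188.8 Mb = 9648.6 MB.
= 8.986 GiB.

8.99 GiB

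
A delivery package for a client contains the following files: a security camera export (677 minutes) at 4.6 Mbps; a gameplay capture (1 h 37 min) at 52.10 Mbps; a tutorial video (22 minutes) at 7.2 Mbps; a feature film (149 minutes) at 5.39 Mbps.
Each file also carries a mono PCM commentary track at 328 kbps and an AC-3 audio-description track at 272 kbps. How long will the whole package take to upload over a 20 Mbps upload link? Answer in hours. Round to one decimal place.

8.1 hours

Audio total: 328 + 272 = 600 kbps = 0.600 Mbps.
security camera export: 5.200 Mbps × 40620 s = 211224.0 Mb
gameplay capture: 52.700 Mbps × 5820 s = 306714.0 Mb
tutorial video: 7.800 Mbps × 1320 s = 10296.0 Mb
feature film: 5.990 Mbps × 8940 s = 53550.6 Mb
Total: 581784.6 Mb = 72723.1 MB.
At 20 Mbps: 581784.6 / 20 = 29089 s ≈ 8.08 hours.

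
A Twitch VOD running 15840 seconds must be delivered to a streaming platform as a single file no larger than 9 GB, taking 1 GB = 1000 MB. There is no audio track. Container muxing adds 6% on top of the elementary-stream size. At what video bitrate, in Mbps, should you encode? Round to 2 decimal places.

4.29 Mbps

Budget: 9 GB = 72000.0 Mb.
Stream payload after overhead: 72000.0 / 1.06 = 67924.5 Mb.
Total bitrate budget: 67924.5 Mb / 15840 s = 4.288 Mbps.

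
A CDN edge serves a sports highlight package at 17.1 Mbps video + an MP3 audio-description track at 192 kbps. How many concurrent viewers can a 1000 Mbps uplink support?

Audio: 192 kbps = 0.192 Mbps.
Per-viewer media rate: 17.292 Mbps.
1000 Mbps = 1,000 Mbps; 1,000 / 17.292 = 57.83 → 57 viewers.

57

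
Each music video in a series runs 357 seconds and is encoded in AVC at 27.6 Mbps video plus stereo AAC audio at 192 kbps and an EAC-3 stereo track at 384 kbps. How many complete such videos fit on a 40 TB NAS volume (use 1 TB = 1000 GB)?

Audio total: 192 + 384 = 576 kbps = 0.576 Mbps.
Total bitrate: 28.176 Mbps.
Per item: 28.176 Mbps × 357 s = 10,059 Mb = 1,257 MB.
Capacity: 40 TB = 320,000,000 Mb; 31812.84 items → 31812 complete.

31812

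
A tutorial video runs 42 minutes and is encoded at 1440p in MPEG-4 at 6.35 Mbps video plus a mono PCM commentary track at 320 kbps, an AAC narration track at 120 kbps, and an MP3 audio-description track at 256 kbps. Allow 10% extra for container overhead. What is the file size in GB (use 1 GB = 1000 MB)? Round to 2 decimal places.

42 min = 2520 s
Audio total: 320 + 120 + 256 = 696 kbps = 0.696 Mbps.
Total bitrate: 6.35 + 0.696 = 7.046 Mbps.
Stream data: 7.046 Mbps × 2520 s = 17755.9 Mb.
With 10% container overhead: ×1.10.
19,532 Mb ÷ 8 = 2,441 MB → 2.441 GB.

2.44 GB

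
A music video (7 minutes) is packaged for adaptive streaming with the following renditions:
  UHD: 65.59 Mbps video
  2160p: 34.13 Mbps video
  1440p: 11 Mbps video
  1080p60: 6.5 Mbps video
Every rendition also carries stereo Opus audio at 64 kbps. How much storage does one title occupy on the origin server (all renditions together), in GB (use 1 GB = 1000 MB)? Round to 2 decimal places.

6.17 GB

7 min = 420 s
Audio: 64 kbps = 0.064 Mbps.
Sum of rendition bitrates: (65.59+0.064) + (34.13+0.064) + (11+0.064) + (6.5+0.064) = 117.476 Mbps.
× 420 s = 49,340 Mb = 6,167 MB = 6.167 GB.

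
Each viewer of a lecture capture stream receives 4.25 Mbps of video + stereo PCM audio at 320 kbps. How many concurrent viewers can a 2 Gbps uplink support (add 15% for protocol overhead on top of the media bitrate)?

380

Audio: 320 kbps = 0.320 Mbps.
Per-viewer media rate: 4.570 Mbps.
On the wire with 15% overhead: 5.255 Mbps.
2 Gbps = 2,000 Mbps; 2,000 / 5.255 = 380.55 → 380 viewers.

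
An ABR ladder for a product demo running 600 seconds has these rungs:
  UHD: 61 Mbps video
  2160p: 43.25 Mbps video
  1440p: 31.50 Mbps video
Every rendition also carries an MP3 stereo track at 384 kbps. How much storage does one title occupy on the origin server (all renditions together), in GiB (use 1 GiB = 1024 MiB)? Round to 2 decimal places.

9.56 GiB

Audio: 384 kbps = 0.384 Mbps.
Sum of rendition bitrates: (61+0.384) + (43.25+0.384) + (31.50+0.384) = 136.902 Mbps.
× 600 s = 82,141 Mb = 10,268 MB = 9.562 GiB.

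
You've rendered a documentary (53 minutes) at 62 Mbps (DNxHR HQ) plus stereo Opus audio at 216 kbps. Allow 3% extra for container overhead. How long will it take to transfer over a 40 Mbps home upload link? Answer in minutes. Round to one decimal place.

84.9 minutes

53 min = 3180 s
Audio: 216 kbps = 0.216 Mbps.
Total bitrate: 62.216 Mbps.
File: 62.216 Mbps × 3180 s = 197846.9 Mb.
With 3% container overhead: ×1.03. → 203782.3 Mb.
At 40 Mbps: 203782.3 / 40 = 5094.6 s ≈ 84.9 minutes.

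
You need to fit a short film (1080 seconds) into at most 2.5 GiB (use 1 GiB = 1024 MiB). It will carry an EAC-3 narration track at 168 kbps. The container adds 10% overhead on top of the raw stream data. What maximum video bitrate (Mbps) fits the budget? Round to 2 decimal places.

17.91 Mbps

Budget: 2.5 GiB = 21474.8 Mb.
Stream payload after overhead: 21474.8 / 1.10 = 19522.6 Mb.
Total bitrate budget: 19522.6 Mb / 1080 s = 18.076 Mbps.
Audio: 168 kbps = 0.168 Mbps.
Video: 18.076 − 0.168 = 17.908 Mbps.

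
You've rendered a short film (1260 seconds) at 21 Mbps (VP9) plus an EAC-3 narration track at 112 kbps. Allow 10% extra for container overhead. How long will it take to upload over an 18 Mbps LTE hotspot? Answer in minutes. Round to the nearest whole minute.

Audio: 112 kbps = 0.112 Mbps.
Total bitrate: 21.112 Mbps.
File: 21.112 Mbps × 1260 s = 26601.1 Mb.
With 10% container overhead: ×1.10. → 29261.2 Mb.
At 18 Mbps: 29261.2 / 18 = 1625.6 s ≈ 27.1 minutes.

27 minutes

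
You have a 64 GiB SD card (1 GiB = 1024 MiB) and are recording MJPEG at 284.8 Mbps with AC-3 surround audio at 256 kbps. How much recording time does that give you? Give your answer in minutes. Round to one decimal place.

Audio: 256 kbps = 0.256 Mbps.
Total bitrate: 284.8 + 0.256 = 285.056 Mbps.
Capacity: 64 GiB = 549,756 Mb.
Recording time: 549,756 / 285.056 = 1,929 s ≈ 32.1 minutes.

32.1 minutes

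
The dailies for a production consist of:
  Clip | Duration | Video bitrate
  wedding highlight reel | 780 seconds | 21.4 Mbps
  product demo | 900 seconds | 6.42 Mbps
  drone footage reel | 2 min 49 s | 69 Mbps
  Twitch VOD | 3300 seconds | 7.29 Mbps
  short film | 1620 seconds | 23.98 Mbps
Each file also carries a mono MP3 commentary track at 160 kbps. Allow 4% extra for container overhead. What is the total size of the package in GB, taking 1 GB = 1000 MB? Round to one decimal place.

12.8 GB

Audio: 160 kbps = 0.160 Mbps.
wedding highlight reel: 21.560 Mbps × 780 s × 1.04 = 17489.5 Mb
product demo: 6.580 Mbps × 900 s × 1.04 = 6158.9 Mb
drone footage reel: 69.160 Mbps × 169 s × 1.04 = 12155.6 Mb
Twitch VOD: 7.450 Mbps × 3300 s × 1.04 = 25568.4 Mb
short film: 24.140 Mbps × 1620 s × 1.04 = 40671.1 Mb
Total: 102043.4 Mb = 12755.4 MB.
= 12.76 GB.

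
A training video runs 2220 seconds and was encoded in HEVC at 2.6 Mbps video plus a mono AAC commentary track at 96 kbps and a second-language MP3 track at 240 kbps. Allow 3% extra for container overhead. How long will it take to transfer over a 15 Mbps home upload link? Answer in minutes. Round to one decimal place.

7.5 minutes

Audio total: 96 + 240 = 336 kbps = 0.336 Mbps.
Total bitrate: 2.936 Mbps.
File: 2.936 Mbps × 2220 s = 6517.9 Mb.
With 3% container overhead: ×1.03. → 6713.5 Mb.
At 15 Mbps: 6713.5 / 15 = 447.6 s ≈ 7.46 minutes.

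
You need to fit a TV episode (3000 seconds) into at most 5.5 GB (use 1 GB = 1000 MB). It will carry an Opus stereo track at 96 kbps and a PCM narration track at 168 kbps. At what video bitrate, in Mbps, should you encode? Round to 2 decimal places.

Budget: 5.5 GB = 44000.0 Mb.
Total bitrate budget: 44000.0 Mb / 3000 s = 14.667 Mbps.
Audio total: 96 + 168 = 264 kbps = 0.264 Mbps.
Video: 14.667 − 0.264 = 14.403 Mbps.

14.40 Mbps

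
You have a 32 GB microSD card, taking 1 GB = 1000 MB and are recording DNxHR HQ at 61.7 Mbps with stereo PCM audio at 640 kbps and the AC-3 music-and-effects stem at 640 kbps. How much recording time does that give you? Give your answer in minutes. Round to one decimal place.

Audio total: 640 + 640 = 1280 kbps = 1.280 Mbps.
Total bitrate: 61.7 + 1.280 = 62.980 Mbps.
Capacity: 32 GB = 256,000 Mb.
Recording time: 256,000 / 62.980 = 4,065 s ≈ 67.7 minutes.

67.7 minutes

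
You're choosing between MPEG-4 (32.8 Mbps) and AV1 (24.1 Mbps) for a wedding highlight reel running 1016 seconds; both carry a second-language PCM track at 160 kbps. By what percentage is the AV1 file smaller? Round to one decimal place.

26.4%

Audio: 160 kbps = 0.160 Mbps.
MPEG-4: 32.960 Mbps × 1016 s = 33487.4 Mb = 4.186 GB.
AV1: 24.260 Mbps × 1016 s = 24648.2 Mb = 3.081 GB.
Reduction: (1 − 3.081/4.186) × 100 = 26.40%.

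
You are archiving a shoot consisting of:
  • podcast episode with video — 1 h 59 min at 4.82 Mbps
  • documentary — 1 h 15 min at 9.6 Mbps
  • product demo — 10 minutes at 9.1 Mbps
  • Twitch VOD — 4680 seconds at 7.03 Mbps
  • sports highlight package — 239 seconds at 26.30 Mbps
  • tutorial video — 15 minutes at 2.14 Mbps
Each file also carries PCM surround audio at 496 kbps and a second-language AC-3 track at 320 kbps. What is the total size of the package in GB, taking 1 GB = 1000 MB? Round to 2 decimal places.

17.37 GB

Audio total: 496 + 320 = 816 kbps = 0.816 Mbps.
podcast episode with video: 5.636 Mbps × 7140 s = 40241.0 Mb
documentary: 10.416 Mbps × 4500 s = 46872.0 Mb
product demo: 9.916 Mbps × 600 s = 5949.6 Mb
Twitch VOD: 7.846 Mbps × 4680 s = 36719.3 Mb
sports highlight package: 27.116 Mbps × 239 s = 6480.7 Mb
tutorial video: 2.956 Mbps × 900 s = 2660.4 Mb
Total: 138923.0 Mb = 17365.4 MB.
= 17.37 GB.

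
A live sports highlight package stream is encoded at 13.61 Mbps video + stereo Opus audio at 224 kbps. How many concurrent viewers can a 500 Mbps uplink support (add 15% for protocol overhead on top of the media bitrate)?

31

Audio: 224 kbps = 0.224 Mbps.
Per-viewer media rate: 13.834 Mbps.
On the wire with 15% overhead: 15.909 Mbps.
500 Mbps = 500.0 Mbps; 500.0 / 15.909 = 31.43 → 31 viewers.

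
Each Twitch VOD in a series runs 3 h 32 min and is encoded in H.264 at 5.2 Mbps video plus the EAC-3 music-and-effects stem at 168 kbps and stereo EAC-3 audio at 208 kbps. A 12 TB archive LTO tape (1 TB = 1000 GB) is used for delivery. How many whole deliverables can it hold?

3 h 32 min = 212 min = 12720 s
Audio total: 168 + 208 = 376 kbps = 0.376 Mbps.
Total bitrate: 5.576 Mbps.
Per item: 5.576 Mbps × 12720 s = 70,927 Mb = 8,866 MB.
Capacity: 12 TB = 96,000,000 Mb; 1353.51 items → 1353 complete.

1353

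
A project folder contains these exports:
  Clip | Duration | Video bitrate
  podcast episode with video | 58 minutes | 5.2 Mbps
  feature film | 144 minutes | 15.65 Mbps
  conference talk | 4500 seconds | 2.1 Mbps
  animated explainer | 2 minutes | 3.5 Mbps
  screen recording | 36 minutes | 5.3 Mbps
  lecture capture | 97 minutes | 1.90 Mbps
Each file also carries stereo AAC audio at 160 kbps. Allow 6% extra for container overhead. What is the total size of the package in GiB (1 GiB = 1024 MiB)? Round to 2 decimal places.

23.40 GiB

Audio: 160 kbps = 0.160 Mbps.
podcast episode with video: 5.360 Mbps × 3480 s × 1.06 = 19772.0 Mb
feature film: 15.810 Mbps × 8640 s × 1.06 = 144794.3 Mb
conference talk: 2.260 Mbps × 4500 s × 1.06 = 10780.2 Mb
animated explainer: 3.660 Mbps × 120 s × 1.06 = 465.6 Mb
screen recording: 5.460 Mbps × 2160 s × 1.06 = 12501.2 Mb
lecture capture: 2.060 Mbps × 5820 s × 1.06 = 12708.6 Mb
Total: 201021.8 Mb = 25127.7 MB.
= 23.40 GiB.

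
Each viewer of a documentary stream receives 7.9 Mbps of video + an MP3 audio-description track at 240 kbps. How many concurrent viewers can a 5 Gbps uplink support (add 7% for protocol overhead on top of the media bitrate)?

574

Audio: 240 kbps = 0.240 Mbps.
Per-viewer media rate: 8.140 Mbps.
On the wire with 7% overhead: 8.710 Mbps.
5 Gbps = 5,000 Mbps; 5,000 / 8.710 = 574.07 → 574 viewers.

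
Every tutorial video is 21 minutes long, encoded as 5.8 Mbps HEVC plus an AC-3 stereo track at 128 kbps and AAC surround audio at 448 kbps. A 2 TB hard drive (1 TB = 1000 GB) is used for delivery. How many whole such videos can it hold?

1991

21 min = 1260 s
Audio total: 128 + 448 = 576 kbps = 0.576 Mbps.
Total bitrate: 6.376 Mbps.
Per item: 6.376 Mbps × 1260 s = 8,034 Mb = 1,004 MB.
Capacity: 2 TB = 16,000,000 Mb; 1991.60 items → 1991 complete.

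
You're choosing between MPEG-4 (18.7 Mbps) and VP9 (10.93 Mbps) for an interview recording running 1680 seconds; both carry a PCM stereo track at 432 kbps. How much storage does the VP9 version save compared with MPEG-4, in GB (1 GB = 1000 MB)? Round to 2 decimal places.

1.63 GB

Audio: 432 kbps = 0.432 Mbps.
MPEG-4: 19.132 Mbps × 1680 s = 32141.8 Mb = 4.018 GB.
VP9: 11.362 Mbps × 1680 s = 19088.2 Mb = 2.386 GB.
Saving: 4.018 − 2.386 = 1.632 GB.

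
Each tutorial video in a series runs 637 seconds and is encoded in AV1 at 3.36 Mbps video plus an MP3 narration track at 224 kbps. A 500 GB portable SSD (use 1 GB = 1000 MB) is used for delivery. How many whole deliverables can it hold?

1752

Audio: 224 kbps = 0.224 Mbps.
Total bitrate: 3.584 Mbps.
Per item: 3.584 Mbps × 637 s = 2,283 Mb = 285.4 MB.
Capacity: 500 GB = 4,000,000 Mb; 1752.07 items → 1752 complete.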